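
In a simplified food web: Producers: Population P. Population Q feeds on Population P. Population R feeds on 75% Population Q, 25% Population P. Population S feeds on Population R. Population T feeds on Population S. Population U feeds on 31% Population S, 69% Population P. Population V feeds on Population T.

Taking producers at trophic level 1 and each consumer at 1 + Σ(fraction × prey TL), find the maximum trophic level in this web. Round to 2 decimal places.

Population Q: 1 + 1 = 2
Population R: 1 + (0.75×2 + 0.25×1) = 2.75
Population S: 1 + 2.75 = 3.75
Population T: 1 + 3.75 = 4.75
Population U: 1 + (0.31×3.75 + 0.69×1) = 2.8525
Population V: 1 + 4.75 = 5.75

5.75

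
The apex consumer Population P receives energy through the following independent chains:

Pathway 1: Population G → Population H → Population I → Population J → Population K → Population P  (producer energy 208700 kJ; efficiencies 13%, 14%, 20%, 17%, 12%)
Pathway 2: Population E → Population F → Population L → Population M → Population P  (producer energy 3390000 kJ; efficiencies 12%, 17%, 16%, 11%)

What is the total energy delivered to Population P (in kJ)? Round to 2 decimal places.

Pathway 1: 208700 × 0.13 × 0.14 × 0.2 × 0.17 × 0.12 = 15.4972272 kJ
Pathway 2: 3390000 × 0.12 × 0.17 × 0.16 × 0.11 = 1217.1456 kJ
Total at Population P: 15.4972272 + 1217.1456 = 1232.6428272 kJ

1232.64 kJ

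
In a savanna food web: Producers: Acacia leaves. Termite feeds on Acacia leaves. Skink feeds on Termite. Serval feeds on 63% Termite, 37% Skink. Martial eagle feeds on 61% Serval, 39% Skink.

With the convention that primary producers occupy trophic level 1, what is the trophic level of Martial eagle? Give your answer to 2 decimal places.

4.23

Termite: 1 + 1 = 2
Skink: 1 + 2 = 3
Serval: 1 + (0.63×2 + 0.37×3) = 3.37
Martial eagle: 1 + (0.61×3.37 + 0.39×3) = 4.2257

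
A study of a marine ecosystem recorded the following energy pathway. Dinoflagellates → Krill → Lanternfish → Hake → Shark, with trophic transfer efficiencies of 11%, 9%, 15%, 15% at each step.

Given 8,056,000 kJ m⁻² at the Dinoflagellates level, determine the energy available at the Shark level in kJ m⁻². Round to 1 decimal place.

Krill: 8056000 × 0.11 = 886160 kJ m⁻²
Lanternfish: 886160 × 0.09 = 79754.4 kJ m⁻²
Hake: 79754.4 × 0.15 = 11963.16 kJ m⁻²
Shark: 11963.16 × 0.15 = 1794.474 kJ m⁻²

1794.5 kJ m⁻²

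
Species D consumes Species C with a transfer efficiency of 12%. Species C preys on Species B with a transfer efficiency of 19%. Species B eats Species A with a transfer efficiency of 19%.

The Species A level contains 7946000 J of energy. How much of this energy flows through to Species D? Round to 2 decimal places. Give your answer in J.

34422.07 J

Species B: 7946000 × 0.19 = 1509740 J
Species C: 1509740 × 0.19 = 286850.6 J
Species D: 286850.6 × 0.12 = 34422.072 J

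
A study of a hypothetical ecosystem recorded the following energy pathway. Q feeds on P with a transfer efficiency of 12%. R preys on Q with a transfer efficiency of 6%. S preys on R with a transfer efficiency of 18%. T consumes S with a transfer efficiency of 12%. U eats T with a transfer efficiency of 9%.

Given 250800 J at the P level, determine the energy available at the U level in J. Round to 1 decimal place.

3.5 J

Q: 250800 × 0.12 = 30096 J
R: 30096 × 0.06 = 1805.76 J
S: 1805.76 × 0.18 = 325.0368 J
T: 325.0368 × 0.12 = 39.004416 J
U: 39.004416 × 0.09 = 3.51039744 J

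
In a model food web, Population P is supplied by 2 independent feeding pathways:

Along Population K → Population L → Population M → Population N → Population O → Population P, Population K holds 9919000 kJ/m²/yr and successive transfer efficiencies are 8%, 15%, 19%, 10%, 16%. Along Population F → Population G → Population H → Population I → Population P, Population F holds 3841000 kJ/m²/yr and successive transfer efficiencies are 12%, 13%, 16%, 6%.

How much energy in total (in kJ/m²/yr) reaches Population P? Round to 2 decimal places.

937.07 kJ/m²/yr

Via Population K: 9919000 × 0.08 × 0.15 × 0.19 × 0.1 × 0.16 = 361.84512 kJ/m²/yr
Via Population F: 3841000 × 0.12 × 0.13 × 0.16 × 0.06 = 575.22816 kJ/m²/yr
Total at Population P: 361.84512 + 575.22816 = 937.07328 kJ/m²/yr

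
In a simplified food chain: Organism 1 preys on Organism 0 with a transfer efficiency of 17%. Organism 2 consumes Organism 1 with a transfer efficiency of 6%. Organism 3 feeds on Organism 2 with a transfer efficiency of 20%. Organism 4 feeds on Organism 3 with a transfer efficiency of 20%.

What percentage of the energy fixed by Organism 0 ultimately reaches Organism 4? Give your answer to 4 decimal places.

Product of link efficiencies: 0.17 × 0.06 × 0.2 × 0.2 = 0.000408
As a percentage: 0.000408 × 100 = 0.0408%

0.0408%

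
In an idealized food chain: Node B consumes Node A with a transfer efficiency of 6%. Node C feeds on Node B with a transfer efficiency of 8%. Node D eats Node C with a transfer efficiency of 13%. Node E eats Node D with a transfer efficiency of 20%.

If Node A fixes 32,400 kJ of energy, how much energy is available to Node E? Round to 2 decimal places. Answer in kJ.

4.04 kJ

Node B: 32400 × 0.06 = 1944 kJ
Node C: 1944 × 0.08 = 155.52 kJ
Node D: 155.52 × 0.13 = 20.2176 kJ
Node E: 20.2176 × 0.2 = 4.04352 kJ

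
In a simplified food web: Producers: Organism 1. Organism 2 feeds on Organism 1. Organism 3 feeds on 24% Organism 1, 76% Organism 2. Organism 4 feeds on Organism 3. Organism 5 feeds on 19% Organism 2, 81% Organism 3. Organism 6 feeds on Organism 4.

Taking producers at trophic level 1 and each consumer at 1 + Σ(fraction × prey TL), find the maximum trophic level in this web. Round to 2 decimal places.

4.76

Organism 2: 1 + 1 = 2
Organism 3: 1 + (0.24×1 + 0.76×2) = 2.76
Organism 4: 1 + 2.76 = 3.76
Organism 5: 1 + (0.19×2 + 0.81×2.76) = 3.6156
Organism 6: 1 + 3.76 = 4.76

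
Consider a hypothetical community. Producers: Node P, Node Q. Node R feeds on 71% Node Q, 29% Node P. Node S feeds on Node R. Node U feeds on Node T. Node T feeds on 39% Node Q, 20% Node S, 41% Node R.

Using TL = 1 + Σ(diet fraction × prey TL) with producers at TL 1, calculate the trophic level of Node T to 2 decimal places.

Node R: 1 + (0.71×1 + 0.29×1) = 2
Node S: 1 + 2 = 3
Node T: 1 + (0.39×1 + 0.2×3 + 0.41×2) = 2.81
Node U: 1 + 2.81 = 3.81

2.81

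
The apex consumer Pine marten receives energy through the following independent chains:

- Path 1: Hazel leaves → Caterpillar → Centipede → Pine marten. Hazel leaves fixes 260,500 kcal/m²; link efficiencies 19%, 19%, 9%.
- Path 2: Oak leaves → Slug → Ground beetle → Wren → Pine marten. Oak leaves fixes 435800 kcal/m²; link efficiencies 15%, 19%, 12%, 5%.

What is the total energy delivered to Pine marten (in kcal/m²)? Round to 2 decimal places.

Path 1: 260500 × 0.19 × 0.19 × 0.09 = 846.3645 kcal/m²
Path 2: 435800 × 0.15 × 0.19 × 0.12 × 0.05 = 74.5218 kcal/m²
Total at Pine marten: 846.3645 + 74.5218 = 920.8863 kcal/m²

920.89 kcal/m²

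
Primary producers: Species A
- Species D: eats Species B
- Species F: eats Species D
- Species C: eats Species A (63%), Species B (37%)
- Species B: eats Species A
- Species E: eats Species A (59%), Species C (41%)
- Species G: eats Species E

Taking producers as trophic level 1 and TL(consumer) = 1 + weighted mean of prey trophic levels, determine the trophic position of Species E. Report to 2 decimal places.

2.56

Species B: 1 + 1 = 2
Species C: 1 + (0.63×1 + 0.37×2) = 2.37
Species D: 1 + 2 = 3
Species E: 1 + (0.59×1 + 0.41×2.37) = 2.5617
Species F: 1 + 3 = 4
Species G: 1 + 2.5617 = 3.5617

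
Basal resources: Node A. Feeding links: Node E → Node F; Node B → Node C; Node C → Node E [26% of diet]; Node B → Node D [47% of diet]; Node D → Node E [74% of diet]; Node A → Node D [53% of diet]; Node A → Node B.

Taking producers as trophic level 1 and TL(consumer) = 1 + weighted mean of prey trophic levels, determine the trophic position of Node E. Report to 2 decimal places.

3.61

Node B: 1 + 1 = 2
Node C: 1 + 2 = 3
Node D: 1 + (0.53×1 + 0.47×2) = 2.47
Node E: 1 + (0.26×3 + 0.74×2.47) = 3.6078
Node F: 1 + 3.6078 = 4.6078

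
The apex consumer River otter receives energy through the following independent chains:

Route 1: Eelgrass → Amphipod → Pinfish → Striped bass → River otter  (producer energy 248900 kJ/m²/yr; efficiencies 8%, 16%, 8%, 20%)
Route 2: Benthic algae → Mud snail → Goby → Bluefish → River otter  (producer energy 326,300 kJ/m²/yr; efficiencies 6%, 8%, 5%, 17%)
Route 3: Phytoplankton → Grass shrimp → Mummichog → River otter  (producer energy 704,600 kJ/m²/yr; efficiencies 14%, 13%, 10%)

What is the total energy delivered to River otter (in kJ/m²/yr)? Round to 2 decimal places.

1346.66 kJ/m²/yr

Route 1: 248900 × 0.08 × 0.16 × 0.08 × 0.2 = 50.97472 kJ/m²/yr
Route 2: 326300 × 0.06 × 0.08 × 0.05 × 0.17 = 13.31304 kJ/m²/yr
Route 3: 704600 × 0.14 × 0.13 × 0.1 = 1282.372 kJ/m²/yr
Total at River otter: 50.97472 + 13.31304 + 1282.372 = 1346.65976 kJ/m²/yr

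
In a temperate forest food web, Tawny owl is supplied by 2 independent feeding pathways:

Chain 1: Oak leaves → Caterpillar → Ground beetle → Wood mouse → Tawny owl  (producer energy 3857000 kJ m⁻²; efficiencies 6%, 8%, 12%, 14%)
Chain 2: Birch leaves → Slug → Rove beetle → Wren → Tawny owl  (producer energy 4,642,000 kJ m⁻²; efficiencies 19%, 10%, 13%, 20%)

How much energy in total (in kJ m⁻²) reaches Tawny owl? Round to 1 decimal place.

2604.2 kJ m⁻²

Chain 1: 3857000 × 0.06 × 0.08 × 0.12 × 0.14 = 311.02848 kJ m⁻²
Chain 2: 4642000 × 0.19 × 0.1 × 0.13 × 0.2 = 2293.148 kJ m⁻²
Total at Tawny owl: 311.02848 + 2293.148 = 2604.17648 kJ m⁻²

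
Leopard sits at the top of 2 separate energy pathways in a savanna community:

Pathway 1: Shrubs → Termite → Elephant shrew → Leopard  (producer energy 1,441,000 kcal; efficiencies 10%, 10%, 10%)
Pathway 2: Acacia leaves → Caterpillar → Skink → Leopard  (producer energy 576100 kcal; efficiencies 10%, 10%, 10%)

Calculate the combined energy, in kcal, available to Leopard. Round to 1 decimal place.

Pathway 1: 1441000 × 0.1 × 0.1 × 0.1 = 1441 kcal
Pathway 2: 576100 × 0.1 × 0.1 × 0.1 = 576.1 kcal
Total at Leopard: 1441 + 576.1 = 2017.1 kcal

2017.1 kcal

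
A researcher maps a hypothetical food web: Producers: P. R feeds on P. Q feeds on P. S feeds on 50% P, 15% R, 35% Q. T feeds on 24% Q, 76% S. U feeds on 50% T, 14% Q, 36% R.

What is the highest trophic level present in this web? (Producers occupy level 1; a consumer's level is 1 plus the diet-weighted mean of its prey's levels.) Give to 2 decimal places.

Q: 1 + 1 = 2
R: 1 + 1 = 2
S: 1 + (0.5×1 + 0.15×2 + 0.35×2) = 2.5
T: 1 + (0.24×2 + 0.76×2.5) = 3.38
U: 1 + (0.5×3.38 + 0.14×2 + 0.36×2) = 3.69

3.69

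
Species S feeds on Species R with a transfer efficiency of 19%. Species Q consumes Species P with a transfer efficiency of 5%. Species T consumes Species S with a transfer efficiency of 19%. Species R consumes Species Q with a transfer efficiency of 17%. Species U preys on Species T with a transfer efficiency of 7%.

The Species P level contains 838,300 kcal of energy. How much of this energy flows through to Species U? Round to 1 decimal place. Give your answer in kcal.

Species Q: 838300 × 0.05 = 41915 kcal
Species R: 41915 × 0.17 = 7125.55 kcal
Species S: 7125.55 × 0.19 = 1353.8545 kcal
Species T: 1353.8545 × 0.19 = 257.232355 kcal
Species U: 257.232355 × 0.07 = 18.00626485 kcal

18.0 kcal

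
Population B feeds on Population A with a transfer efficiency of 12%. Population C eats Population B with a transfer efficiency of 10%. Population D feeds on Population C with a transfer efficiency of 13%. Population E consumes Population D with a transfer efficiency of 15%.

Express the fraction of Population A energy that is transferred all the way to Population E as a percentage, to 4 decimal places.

0.0234%

Product of link efficiencies: 0.12 × 0.1 × 0.13 × 0.15 = 0.000234
As a percentage: 0.000234 × 100 = 0.0234%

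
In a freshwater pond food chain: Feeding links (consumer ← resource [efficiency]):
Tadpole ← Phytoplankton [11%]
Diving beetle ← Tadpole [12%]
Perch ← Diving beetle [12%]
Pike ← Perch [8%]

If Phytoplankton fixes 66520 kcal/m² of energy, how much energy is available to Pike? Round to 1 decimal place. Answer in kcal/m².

8.4 kcal/m²

Tadpole: 66520 × 0.11 = 7317.2 kcal/m²
Diving beetle: 7317.2 × 0.12 = 878.064 kcal/m²
Perch: 878.064 × 0.12 = 105.36768 kcal/m²
Pike: 105.36768 × 0.08 = 8.4294144 kcal/m²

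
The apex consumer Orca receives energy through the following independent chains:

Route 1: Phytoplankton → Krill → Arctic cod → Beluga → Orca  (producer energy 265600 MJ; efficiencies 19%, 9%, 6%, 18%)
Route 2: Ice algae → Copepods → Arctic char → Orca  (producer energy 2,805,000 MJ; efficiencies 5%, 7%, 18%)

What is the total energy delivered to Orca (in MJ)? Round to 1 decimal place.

Route 1: 265600 × 0.19 × 0.09 × 0.06 × 0.18 = 49.051008 MJ
Route 2: 2805000 × 0.05 × 0.07 × 0.18 = 1767.15 MJ
Total at Orca: 49.051008 + 1767.15 = 1816.201008 MJ

1816.2 MJ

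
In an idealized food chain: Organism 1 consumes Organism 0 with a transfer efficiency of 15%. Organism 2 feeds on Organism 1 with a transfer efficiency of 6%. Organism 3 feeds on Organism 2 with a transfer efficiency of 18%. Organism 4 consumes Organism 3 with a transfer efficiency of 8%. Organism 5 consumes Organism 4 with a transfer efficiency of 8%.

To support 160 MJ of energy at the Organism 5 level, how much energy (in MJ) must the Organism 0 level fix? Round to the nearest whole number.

15432099 MJ

Cumulative transfer efficiency: 0.15 × 0.06 × 0.18 × 0.08 × 0.08 = 0.000010368
Organism 0 energy = 160 / 0.000010368 = 15432099 MJ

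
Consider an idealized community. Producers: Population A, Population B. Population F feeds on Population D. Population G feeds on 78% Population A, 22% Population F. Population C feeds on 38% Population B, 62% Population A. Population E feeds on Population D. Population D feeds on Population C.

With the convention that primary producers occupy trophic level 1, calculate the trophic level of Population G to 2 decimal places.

Population C: 1 + (0.38×1 + 0.62×1) = 2
Population D: 1 + 2 = 3
Population E: 1 + 3 = 4
Population F: 1 + 3 = 4
Population G: 1 + (0.78×1 + 0.22×4) = 2.66

2.66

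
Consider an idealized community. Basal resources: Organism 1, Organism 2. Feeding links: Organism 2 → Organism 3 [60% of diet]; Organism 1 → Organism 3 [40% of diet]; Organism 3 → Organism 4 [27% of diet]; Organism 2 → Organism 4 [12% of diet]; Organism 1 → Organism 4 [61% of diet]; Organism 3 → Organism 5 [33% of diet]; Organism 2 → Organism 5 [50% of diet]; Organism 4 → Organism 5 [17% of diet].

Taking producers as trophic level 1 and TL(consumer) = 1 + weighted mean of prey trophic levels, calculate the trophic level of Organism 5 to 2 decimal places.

Organism 3: 1 + (0.6×1 + 0.4×1) = 2
Organism 4: 1 + (0.27×2 + 0.12×1 + 0.61×1) = 2.27
Organism 5: 1 + (0.33×2 + 0.5×1 + 0.17×2.27) = 2.5459

2.55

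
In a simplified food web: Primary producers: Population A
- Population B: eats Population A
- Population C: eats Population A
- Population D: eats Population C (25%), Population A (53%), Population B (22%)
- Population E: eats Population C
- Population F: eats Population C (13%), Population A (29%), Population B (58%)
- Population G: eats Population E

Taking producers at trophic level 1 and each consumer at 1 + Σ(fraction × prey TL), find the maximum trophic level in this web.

4

Population B: 1 + 1 = 2
Population C: 1 + 1 = 2
Population D: 1 + (0.25×2 + 0.53×1 + 0.22×2) = 2.47
Population E: 1 + 2 = 3
Population F: 1 + (0.13×2 + 0.29×1 + 0.58×2) = 2.71
Population G: 1 + 3 = 4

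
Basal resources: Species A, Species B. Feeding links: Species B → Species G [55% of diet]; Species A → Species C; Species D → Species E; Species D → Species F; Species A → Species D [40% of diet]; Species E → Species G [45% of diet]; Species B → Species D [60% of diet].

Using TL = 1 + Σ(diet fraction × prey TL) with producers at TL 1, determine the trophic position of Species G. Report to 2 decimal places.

Species C: 1 + 1 = 2
Species D: 1 + (0.6×1 + 0.4×1) = 2
Species E: 1 + 2 = 3
Species F: 1 + 2 = 3
Species G: 1 + (0.55×1 + 0.45×3) = 2.9

2.90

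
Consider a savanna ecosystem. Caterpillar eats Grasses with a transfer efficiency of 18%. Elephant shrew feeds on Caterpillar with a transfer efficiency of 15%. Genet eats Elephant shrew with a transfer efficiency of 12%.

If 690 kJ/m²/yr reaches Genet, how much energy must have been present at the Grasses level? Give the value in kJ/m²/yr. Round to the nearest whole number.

Cumulative transfer efficiency: 0.18 × 0.15 × 0.12 = 0.00324
Grasses energy = 690 / 0.00324 = 212963 kJ/m²/yr

212963 kJ/m²/yr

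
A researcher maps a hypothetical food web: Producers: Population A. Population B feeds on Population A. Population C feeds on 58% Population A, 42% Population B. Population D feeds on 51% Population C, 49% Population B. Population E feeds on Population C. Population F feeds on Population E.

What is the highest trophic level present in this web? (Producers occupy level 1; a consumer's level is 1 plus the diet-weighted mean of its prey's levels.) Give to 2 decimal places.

4.42

Population B: 1 + 1 = 2
Population C: 1 + (0.58×1 + 0.42×2) = 2.42
Population D: 1 + (0.51×2.42 + 0.49×2) = 3.2142
Population E: 1 + 2.42 = 3.42
Population F: 1 + 3.42 = 4.42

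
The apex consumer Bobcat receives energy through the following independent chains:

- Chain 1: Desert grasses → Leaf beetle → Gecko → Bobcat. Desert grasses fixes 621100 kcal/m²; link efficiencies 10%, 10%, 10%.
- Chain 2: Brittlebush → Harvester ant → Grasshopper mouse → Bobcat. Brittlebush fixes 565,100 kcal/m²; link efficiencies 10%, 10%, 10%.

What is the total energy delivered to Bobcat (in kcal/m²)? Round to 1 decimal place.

1186.2 kcal/m²

Chain 1: 621100 × 0.1 × 0.1 × 0.1 = 621.1 kcal/m²
Chain 2: 565100 × 0.1 × 0.1 × 0.1 = 565.1 kcal/m²
Total at Bobcat: 621.1 + 565.1 = 1186.2 kcal/m²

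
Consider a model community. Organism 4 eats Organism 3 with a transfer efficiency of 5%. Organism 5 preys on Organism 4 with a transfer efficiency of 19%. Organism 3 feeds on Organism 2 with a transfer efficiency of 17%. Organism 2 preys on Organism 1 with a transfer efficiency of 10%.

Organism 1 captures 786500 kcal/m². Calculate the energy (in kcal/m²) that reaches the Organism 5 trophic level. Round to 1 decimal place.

Organism 2: 786500 × 0.1 = 78650 kcal/m²
Organism 3: 78650 × 0.17 = 13370.5 kcal/m²
Organism 4: 13370.5 × 0.05 = 668.525 kcal/m²
Organism 5: 668.525 × 0.19 = 127.01975 kcal/m²

127.0 kcal/m²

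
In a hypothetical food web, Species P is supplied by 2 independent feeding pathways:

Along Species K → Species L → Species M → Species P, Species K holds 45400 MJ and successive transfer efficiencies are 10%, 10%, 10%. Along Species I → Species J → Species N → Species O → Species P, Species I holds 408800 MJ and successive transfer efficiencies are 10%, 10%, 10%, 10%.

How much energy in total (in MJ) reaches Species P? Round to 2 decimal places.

Via Species K: 45400 × 0.1 × 0.1 × 0.1 = 45.4 MJ
Via Species I: 408800 × 0.1 × 0.1 × 0.1 × 0.1 = 40.88 MJ
Total at Species P: 45.4 + 40.88 = 86.28 MJ

86.28 MJ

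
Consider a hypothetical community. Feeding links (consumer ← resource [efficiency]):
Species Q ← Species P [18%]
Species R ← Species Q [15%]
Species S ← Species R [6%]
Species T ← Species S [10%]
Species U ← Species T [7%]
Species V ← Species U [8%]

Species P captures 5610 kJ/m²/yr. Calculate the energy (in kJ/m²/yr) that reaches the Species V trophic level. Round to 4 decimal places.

Species Q: 5610 × 0.18 = 1009.8 kJ/m²/yr
Species R: 1009.8 × 0.15 = 151.47 kJ/m²/yr
Species S: 151.47 × 0.06 = 9.0882 kJ/m²/yr
Species T: 9.0882 × 0.1 = 0.90882 kJ/m²/yr
Species U: 0.90882 × 0.07 = 0.0636174 kJ/m²/yr
Species V: 0.0636174 × 0.08 = 0.005089392 kJ/m²/yr

0.0051 kJ/m²/yr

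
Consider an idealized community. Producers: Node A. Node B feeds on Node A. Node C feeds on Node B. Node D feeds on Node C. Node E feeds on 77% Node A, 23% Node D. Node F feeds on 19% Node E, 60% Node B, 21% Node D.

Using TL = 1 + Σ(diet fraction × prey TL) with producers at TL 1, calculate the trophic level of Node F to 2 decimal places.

3.55

Node B: 1 + 1 = 2
Node C: 1 + 2 = 3
Node D: 1 + 3 = 4
Node E: 1 + (0.77×1 + 0.23×4) = 2.69
Node F: 1 + (0.19×2.69 + 0.6×2 + 0.21×4) = 3.5511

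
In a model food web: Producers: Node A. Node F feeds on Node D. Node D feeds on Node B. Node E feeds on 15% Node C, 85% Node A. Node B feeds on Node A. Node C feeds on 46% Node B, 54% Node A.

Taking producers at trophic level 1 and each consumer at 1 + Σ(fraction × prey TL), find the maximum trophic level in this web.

Node B: 1 + 1 = 2
Node C: 1 + (0.46×2 + 0.54×1) = 2.46
Node D: 1 + 2 = 3
Node E: 1 + (0.15×2.46 + 0.85×1) = 2.219
Node F: 1 + 3 = 4

4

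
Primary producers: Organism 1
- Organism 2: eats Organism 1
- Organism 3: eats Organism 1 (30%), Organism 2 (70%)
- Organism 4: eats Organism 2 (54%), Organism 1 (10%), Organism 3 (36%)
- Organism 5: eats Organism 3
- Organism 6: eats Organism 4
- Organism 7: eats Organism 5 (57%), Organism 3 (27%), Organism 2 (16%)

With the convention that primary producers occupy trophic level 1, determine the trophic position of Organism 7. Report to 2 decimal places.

4.16

Organism 2: 1 + 1 = 2
Organism 3: 1 + (0.3×1 + 0.7×2) = 2.7
Organism 4: 1 + (0.54×2 + 0.1×1 + 0.36×2.7) = 3.152
Organism 5: 1 + 2.7 = 3.7
Organism 6: 1 + 3.152 = 4.152
Organism 7: 1 + (0.57×3.7 + 0.27×2.7 + 0.16×2) = 4.158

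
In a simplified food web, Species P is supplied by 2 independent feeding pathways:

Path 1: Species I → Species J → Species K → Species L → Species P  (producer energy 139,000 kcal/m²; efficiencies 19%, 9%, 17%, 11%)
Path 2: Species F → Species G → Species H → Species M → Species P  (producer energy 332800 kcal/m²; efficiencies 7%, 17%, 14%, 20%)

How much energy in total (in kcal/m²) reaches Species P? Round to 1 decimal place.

155.3 kcal/m²

Path 1: 139000 × 0.19 × 0.09 × 0.17 × 0.11 = 44.44803 kcal/m²
Path 2: 332800 × 0.07 × 0.17 × 0.14 × 0.2 = 110.88896 kcal/m²
Total at Species P: 44.44803 + 110.88896 = 155.33699 kcal/m²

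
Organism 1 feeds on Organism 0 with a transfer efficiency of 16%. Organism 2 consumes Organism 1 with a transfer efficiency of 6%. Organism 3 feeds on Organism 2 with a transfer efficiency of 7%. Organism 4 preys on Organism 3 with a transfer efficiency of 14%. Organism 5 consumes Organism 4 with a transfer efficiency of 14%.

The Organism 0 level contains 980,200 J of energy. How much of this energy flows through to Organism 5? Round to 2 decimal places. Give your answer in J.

12.91 J

Organism 1: 980200 × 0.16 = 156832 J
Organism 2: 156832 × 0.06 = 9409.92 J
Organism 3: 9409.92 × 0.07 = 658.6944 J
Organism 4: 658.6944 × 0.14 = 92.217216 J
Organism 5: 92.217216 × 0.14 = 12.91041024 J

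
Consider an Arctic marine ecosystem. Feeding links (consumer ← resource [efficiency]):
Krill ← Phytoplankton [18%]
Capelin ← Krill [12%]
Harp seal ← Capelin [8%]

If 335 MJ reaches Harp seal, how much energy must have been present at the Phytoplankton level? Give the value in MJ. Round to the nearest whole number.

Cumulative transfer efficiency: 0.18 × 0.12 × 0.08 = 0.001728
Phytoplankton energy = 335 / 0.001728 = 193866 MJ

193866 MJ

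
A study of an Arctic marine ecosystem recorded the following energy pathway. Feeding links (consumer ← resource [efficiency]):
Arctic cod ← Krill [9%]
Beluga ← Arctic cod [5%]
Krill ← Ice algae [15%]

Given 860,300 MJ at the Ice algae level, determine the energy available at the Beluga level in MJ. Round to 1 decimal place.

580.7 MJ

Krill: 860300 × 0.15 = 129045 MJ
Arctic cod: 129045 × 0.09 = 11614.05 MJ
Beluga: 11614.05 × 0.05 = 580.7025 MJ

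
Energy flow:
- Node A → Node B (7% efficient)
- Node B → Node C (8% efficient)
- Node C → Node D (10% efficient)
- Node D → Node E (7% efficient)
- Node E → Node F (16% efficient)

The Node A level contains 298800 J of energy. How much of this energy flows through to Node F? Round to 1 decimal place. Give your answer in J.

1.9 J

Node B: 298800 × 0.07 = 20916 J
Node C: 20916 × 0.08 = 1673.28 J
Node D: 1673.28 × 0.1 = 167.328 J
Node E: 167.328 × 0.07 = 11.71296 J
Node F: 11.71296 × 0.16 = 1.8740736 J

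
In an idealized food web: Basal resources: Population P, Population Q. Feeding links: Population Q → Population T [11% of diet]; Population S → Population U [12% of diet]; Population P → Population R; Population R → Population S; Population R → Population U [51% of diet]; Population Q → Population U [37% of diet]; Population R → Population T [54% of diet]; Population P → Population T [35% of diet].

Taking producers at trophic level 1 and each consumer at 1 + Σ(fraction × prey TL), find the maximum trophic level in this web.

Population R: 1 + 1 = 2
Population S: 1 + 2 = 3
Population T: 1 + (0.35×1 + 0.11×1 + 0.54×2) = 2.54
Population U: 1 + (0.51×2 + 0.12×3 + 0.37×1) = 2.75

3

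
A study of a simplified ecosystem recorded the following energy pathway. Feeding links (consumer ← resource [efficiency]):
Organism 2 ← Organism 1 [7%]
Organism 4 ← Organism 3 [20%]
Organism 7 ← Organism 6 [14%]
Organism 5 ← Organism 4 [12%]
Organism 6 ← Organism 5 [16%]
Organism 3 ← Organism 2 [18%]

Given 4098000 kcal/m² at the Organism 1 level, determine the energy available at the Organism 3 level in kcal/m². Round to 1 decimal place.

Organism 2: 4098000 × 0.07 = 286860 kcal/m²
Organism 3: 286860 × 0.18 = 51634.8 kcal/m²

51634.8 kcal/m²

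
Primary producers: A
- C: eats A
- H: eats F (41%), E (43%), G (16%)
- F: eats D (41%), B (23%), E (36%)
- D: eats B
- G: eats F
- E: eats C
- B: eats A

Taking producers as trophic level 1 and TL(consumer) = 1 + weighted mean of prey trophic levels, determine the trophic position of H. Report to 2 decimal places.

4.60

B: 1 + 1 = 2
C: 1 + 1 = 2
D: 1 + 2 = 3
E: 1 + 2 = 3
F: 1 + (0.41×3 + 0.23×2 + 0.36×3) = 3.77
G: 1 + 3.77 = 4.77
H: 1 + (0.41×3.77 + 0.43×3 + 0.16×4.77) = 4.5989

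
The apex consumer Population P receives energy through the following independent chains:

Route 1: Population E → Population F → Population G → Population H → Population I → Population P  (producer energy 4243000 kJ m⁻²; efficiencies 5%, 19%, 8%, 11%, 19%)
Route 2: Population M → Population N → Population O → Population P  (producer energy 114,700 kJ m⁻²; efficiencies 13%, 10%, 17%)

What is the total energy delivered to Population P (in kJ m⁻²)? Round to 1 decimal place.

Route 1: 4243000 × 0.05 × 0.19 × 0.08 × 0.11 × 0.19 = 67.395812 kJ m⁻²
Route 2: 114700 × 0.13 × 0.1 × 0.17 = 253.487 kJ m⁻²
Total at Population P: 67.395812 + 253.487 = 320.882812 kJ m⁻²

320.9 kJ m⁻²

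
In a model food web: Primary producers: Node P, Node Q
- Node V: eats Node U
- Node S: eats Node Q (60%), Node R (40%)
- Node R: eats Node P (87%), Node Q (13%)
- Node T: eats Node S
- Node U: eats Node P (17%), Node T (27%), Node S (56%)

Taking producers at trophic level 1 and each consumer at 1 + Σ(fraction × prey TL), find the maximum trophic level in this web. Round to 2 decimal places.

4.43

Node R: 1 + (0.87×1 + 0.13×1) = 2
Node S: 1 + (0.6×1 + 0.4×2) = 2.4
Node T: 1 + 2.4 = 3.4
Node U: 1 + (0.17×1 + 0.27×3.4 + 0.56×2.4) = 3.432
Node V: 1 + 3.432 = 4.432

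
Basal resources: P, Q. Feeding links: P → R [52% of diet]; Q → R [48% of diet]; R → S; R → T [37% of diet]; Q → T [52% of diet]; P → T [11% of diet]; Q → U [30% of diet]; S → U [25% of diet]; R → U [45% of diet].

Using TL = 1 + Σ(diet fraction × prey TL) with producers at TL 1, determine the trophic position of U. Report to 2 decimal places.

R: 1 + (0.52×1 + 0.48×1) = 2
S: 1 + 2 = 3
T: 1 + (0.37×2 + 0.52×1 + 0.11×1) = 2.37
U: 1 + (0.3×1 + 0.25×3 + 0.45×2) = 2.95

2.95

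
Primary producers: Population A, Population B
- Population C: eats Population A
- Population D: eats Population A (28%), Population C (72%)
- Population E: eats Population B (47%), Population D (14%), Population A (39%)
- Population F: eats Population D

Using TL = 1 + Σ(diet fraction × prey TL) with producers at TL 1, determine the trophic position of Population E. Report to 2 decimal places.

2.24

Population C: 1 + 1 = 2
Population D: 1 + (0.28×1 + 0.72×2) = 2.72
Population E: 1 + (0.47×1 + 0.14×2.72 + 0.39×1) = 2.2408
Population F: 1 + 2.72 = 3.72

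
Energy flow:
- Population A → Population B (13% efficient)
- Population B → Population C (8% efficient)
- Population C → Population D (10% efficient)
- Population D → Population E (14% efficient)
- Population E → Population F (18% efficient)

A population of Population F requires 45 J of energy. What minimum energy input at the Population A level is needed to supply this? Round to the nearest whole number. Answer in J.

Cumulative transfer efficiency: 0.13 × 0.08 × 0.1 × 0.14 × 0.18 = 0.000026208
Population A energy = 45 / 0.000026208 = 1717033 J

1717033 J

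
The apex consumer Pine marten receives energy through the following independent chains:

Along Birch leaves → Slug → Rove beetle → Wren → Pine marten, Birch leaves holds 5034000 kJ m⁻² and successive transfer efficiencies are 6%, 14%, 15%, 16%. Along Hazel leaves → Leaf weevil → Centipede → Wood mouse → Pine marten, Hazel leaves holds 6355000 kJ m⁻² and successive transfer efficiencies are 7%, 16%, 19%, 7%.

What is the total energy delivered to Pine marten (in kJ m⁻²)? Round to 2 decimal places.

1961.50 kJ m⁻²

Via Birch leaves: 5034000 × 0.06 × 0.14 × 0.15 × 0.16 = 1014.8544 kJ m⁻²
Via Hazel leaves: 6355000 × 0.07 × 0.16 × 0.19 × 0.07 = 946.6408 kJ m⁻²
Total at Pine marten: 1014.8544 + 946.6408 = 1961.4952 kJ m⁻²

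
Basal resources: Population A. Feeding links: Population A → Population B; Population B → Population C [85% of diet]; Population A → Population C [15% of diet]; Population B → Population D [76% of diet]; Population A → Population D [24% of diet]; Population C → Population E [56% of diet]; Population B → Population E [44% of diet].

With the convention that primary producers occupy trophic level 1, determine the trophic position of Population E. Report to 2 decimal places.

Population B: 1 + 1 = 2
Population C: 1 + (0.85×2 + 0.15×1) = 2.85
Population D: 1 + (0.76×2 + 0.24×1) = 2.76
Population E: 1 + (0.56×2.85 + 0.44×2) = 3.476

3.48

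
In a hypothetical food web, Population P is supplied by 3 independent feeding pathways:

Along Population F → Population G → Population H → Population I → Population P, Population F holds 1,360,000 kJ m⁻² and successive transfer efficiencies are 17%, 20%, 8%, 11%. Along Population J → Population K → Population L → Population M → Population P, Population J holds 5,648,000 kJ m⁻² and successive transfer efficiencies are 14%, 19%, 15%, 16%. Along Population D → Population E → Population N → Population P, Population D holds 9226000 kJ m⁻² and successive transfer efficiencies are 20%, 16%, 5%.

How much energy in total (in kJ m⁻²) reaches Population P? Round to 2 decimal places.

Via Population F: 1360000 × 0.17 × 0.2 × 0.08 × 0.11 = 406.912 kJ m⁻²
Via Population J: 5648000 × 0.14 × 0.19 × 0.15 × 0.16 = 3605.6832 kJ m⁻²
Via Population D: 9226000 × 0.2 × 0.16 × 0.05 = 14761.6 kJ m⁻²
Total at Population P: 406.912 + 3605.6832 + 14761.6 = 18774.1952 kJ m⁻²

18774.20 kJ m⁻²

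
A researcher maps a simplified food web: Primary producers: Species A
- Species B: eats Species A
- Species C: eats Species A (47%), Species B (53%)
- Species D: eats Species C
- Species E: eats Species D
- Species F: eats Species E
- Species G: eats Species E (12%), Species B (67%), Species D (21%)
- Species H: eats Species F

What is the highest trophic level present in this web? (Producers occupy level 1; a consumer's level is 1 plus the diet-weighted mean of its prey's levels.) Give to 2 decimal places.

6.53

Species B: 1 + 1 = 2
Species C: 1 + (0.47×1 + 0.53×2) = 2.53
Species D: 1 + 2.53 = 3.53
Species E: 1 + 3.53 = 4.53
Species F: 1 + 4.53 = 5.53
Species G: 1 + (0.12×4.53 + 0.67×2 + 0.21×3.53) = 3.6249
Species H: 1 + 5.53 = 6.53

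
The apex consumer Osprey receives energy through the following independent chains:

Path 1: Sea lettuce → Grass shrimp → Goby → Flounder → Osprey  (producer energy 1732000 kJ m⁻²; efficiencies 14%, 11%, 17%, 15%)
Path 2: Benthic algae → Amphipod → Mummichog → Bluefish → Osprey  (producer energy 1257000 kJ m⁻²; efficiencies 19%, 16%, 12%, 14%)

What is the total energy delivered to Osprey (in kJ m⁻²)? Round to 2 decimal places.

Path 1: 1732000 × 0.14 × 0.11 × 0.17 × 0.15 = 680.1564 kJ m⁻²
Path 2: 1257000 × 0.19 × 0.16 × 0.12 × 0.14 = 641.97504 kJ m⁻²
Total at Osprey: 680.1564 + 641.97504 = 1322.13144 kJ m⁻²

1322.13 kJ m⁻²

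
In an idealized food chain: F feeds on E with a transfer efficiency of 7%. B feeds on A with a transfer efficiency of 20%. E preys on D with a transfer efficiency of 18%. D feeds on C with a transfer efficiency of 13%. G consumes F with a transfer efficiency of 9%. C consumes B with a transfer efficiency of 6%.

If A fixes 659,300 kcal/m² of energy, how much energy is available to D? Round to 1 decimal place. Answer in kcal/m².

B: 659300 × 0.2 = 131860 kcal/m²
C: 131860 × 0.06 = 7911.6 kcal/m²
D: 7911.6 × 0.13 = 1028.508 kcal/m²

1028.5 kcal/m²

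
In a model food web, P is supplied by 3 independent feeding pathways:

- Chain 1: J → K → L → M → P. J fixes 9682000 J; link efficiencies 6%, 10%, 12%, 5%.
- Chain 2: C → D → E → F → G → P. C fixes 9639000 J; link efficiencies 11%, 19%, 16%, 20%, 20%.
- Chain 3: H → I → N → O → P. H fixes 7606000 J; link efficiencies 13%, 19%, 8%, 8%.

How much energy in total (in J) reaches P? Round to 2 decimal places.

Chain 1: 9682000 × 0.06 × 0.1 × 0.12 × 0.05 = 348.552 J
Chain 2: 9639000 × 0.11 × 0.19 × 0.16 × 0.2 × 0.2 = 1289.31264 J
Chain 3: 7606000 × 0.13 × 0.19 × 0.08 × 0.08 = 1202.35648 J
Total at P: 348.552 + 1289.31264 + 1202.35648 = 2840.22112 J

2840.22 J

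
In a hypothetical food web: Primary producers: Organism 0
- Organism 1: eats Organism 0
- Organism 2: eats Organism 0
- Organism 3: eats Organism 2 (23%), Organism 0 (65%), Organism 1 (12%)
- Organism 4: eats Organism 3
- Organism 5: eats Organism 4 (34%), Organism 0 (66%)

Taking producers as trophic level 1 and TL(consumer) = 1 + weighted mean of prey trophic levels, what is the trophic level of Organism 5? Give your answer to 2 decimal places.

Organism 1: 1 + 1 = 2
Organism 2: 1 + 1 = 2
Organism 3: 1 + (0.23×2 + 0.65×1 + 0.12×2) = 2.35
Organism 4: 1 + 2.35 = 3.35
Organism 5: 1 + (0.34×3.35 + 0.66×1) = 2.799

2.80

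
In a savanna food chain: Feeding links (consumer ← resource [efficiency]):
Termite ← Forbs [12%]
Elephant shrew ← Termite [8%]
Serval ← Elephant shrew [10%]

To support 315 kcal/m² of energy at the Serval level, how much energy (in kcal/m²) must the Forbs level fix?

Cumulative transfer efficiency: 0.12 × 0.08 × 0.1 = 0.00096
Forbs energy = 315 / 0.00096 = 328125 kcal/m²

328125 kcal/m²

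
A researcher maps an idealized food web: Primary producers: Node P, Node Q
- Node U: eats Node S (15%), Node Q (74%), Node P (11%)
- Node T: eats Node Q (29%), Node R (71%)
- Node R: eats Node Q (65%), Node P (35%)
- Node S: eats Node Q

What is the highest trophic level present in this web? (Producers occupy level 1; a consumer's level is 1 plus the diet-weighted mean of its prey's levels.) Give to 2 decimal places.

2.71

Node R: 1 + (0.65×1 + 0.35×1) = 2
Node S: 1 + 1 = 2
Node T: 1 + (0.29×1 + 0.71×2) = 2.71
Node U: 1 + (0.15×2 + 0.74×1 + 0.11×1) = 2.15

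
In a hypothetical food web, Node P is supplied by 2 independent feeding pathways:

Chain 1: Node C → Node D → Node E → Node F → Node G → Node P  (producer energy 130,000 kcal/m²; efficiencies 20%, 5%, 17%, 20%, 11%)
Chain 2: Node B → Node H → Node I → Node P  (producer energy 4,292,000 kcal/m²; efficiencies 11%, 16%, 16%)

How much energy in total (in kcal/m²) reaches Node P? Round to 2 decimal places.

12091.13 kcal/m²

Chain 1: 130000 × 0.2 × 0.05 × 0.17 × 0.2 × 0.11 = 4.862 kcal/m²
Chain 2: 4292000 × 0.11 × 0.16 × 0.16 = 12086.272 kcal/m²
Total at Node P: 4.862 + 12086.272 = 12091.134 kcal/m²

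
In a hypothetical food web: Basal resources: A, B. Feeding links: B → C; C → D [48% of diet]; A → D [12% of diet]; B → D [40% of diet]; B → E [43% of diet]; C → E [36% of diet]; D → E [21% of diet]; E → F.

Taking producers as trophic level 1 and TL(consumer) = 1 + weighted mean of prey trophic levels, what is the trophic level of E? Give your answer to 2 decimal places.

C: 1 + 1 = 2
D: 1 + (0.48×2 + 0.12×1 + 0.4×1) = 2.48
E: 1 + (0.43×1 + 0.36×2 + 0.21×2.48) = 2.6708
F: 1 + 2.6708 = 3.6708

2.67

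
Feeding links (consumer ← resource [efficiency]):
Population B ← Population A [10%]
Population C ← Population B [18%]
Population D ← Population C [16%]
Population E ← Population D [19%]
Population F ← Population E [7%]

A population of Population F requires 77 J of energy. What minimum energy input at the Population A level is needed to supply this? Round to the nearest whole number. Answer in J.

2010234 J

Cumulative transfer efficiency: 0.1 × 0.18 × 0.16 × 0.19 × 0.07 = 0.000038304
Population A energy = 77 / 0.000038304 = 2010234 J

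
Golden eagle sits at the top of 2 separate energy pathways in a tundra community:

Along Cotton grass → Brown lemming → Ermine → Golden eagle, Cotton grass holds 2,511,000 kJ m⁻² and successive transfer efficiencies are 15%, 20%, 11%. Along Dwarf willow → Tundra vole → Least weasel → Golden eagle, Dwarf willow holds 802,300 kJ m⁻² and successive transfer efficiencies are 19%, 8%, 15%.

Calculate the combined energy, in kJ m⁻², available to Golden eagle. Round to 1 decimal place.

Via Cotton grass: 2511000 × 0.15 × 0.2 × 0.11 = 8286.3 kJ m⁻²
Via Dwarf willow: 802300 × 0.19 × 0.08 × 0.15 = 1829.244 kJ m⁻²
Total at Golden eagle: 8286.3 + 1829.244 = 10115.544 kJ m⁻²

10115.5 kJ m⁻²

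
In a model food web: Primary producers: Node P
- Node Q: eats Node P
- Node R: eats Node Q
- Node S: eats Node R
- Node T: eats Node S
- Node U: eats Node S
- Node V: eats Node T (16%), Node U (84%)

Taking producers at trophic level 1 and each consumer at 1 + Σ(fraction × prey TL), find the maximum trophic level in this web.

6

Node Q: 1 + 1 = 2
Node R: 1 + 2 = 3
Node S: 1 + 3 = 4
Node T: 1 + 4 = 5
Node U: 1 + 4 = 5
Node V: 1 + (0.16×5 + 0.84×5) = 6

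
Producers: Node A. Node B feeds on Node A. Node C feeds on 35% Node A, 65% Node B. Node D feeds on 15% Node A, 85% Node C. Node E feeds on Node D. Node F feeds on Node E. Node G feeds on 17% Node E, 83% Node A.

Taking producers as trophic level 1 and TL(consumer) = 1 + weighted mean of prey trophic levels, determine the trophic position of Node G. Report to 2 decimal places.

Node B: 1 + 1 = 2
Node C: 1 + (0.35×1 + 0.65×2) = 2.65
Node D: 1 + (0.15×1 + 0.85×2.65) = 3.4025
Node E: 1 + 3.4025 = 4.4025
Node F: 1 + 4.4025 = 5.4025
Node G: 1 + (0.17×4.4025 + 0.83×1) = 2.578425

2.58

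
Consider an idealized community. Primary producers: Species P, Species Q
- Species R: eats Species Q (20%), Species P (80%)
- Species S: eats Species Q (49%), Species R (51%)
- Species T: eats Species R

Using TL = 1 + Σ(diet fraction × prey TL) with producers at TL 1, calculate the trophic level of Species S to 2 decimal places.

2.51

Species R: 1 + (0.2×1 + 0.8×1) = 2
Species S: 1 + (0.49×1 + 0.51×2) = 2.51
Species T: 1 + 2 = 3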